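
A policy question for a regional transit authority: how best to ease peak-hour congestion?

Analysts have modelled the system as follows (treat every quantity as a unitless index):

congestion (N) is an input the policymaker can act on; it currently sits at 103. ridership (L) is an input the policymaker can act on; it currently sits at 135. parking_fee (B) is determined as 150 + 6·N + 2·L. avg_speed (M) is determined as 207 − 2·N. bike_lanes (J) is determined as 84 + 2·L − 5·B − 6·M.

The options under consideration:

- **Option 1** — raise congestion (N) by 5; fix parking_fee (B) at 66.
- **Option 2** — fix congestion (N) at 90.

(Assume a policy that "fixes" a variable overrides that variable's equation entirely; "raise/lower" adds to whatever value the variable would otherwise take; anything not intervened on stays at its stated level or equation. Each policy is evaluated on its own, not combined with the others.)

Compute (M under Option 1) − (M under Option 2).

Option 1 (N + 5, B := 66):
  N = 103 + 5 = 108
  M = 207 − 2·108 = -9
Option 2 (N := 90):
  N = 90
  M = 207 − 2·90 = 27
M: -9 − 27 = -36

-36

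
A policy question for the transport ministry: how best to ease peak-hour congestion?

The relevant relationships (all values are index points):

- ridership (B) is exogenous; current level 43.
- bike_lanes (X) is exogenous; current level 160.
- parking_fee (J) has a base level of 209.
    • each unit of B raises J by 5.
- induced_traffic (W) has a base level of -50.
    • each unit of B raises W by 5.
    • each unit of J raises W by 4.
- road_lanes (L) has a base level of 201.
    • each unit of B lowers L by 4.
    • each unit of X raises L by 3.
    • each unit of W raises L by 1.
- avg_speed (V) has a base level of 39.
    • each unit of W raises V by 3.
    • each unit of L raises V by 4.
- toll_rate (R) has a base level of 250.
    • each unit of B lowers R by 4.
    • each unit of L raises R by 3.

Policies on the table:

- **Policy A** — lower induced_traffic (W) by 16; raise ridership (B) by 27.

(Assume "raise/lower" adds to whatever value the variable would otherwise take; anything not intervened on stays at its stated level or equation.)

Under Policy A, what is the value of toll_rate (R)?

8733

Policy A (W − 16, B + 27):
  B = 43 + 27 = 70
  X = 160
  J = 209 + 5·70 = 559
  W = -50 + 5·70 + 4·559 (−16 from intervention) = 2520
  L = 201 − 4·70 + 3·160 + 2520 = 2921
  R = 250 − 4·70 + 3·2921 = 8733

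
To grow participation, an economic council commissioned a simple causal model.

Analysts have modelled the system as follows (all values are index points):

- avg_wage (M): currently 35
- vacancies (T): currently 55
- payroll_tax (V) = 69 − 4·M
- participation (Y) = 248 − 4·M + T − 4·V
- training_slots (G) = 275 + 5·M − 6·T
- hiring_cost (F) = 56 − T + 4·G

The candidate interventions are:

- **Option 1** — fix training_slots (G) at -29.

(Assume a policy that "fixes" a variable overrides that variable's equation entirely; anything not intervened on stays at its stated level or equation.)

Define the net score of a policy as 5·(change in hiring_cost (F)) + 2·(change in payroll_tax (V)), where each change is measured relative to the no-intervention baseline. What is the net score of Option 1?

-2980

Baseline:
  M = 35
  T = 55
  V = 69 − 4·35 = -71
  G = 275 + 5·35 − 6·55 = 120
  F = 56 − 55 + 4·120 = 481
Option 1 (G := -29):
  M = 35
  T = 55
  V = 69 − 4·35 = -71
  G = -29
  F = 56 − 55 + 4·(-29) = -115
ΔF = -115 − 481 = -596; ΔV = -71 − (-71) = 0
Score = 5·(-596) + 2·0 = -2980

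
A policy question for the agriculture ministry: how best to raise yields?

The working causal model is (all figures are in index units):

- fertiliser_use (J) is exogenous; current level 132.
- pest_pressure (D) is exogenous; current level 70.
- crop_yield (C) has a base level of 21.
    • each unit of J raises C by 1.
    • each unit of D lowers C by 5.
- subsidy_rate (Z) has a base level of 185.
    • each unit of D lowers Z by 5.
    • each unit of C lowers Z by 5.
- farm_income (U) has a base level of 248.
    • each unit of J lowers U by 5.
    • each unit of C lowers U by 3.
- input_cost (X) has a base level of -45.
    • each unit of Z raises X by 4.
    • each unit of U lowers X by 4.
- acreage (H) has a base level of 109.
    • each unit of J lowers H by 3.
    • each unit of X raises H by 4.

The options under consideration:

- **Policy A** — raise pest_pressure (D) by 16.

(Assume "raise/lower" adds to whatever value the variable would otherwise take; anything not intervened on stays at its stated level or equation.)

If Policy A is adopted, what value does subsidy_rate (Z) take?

Policy A (D + 16):
  J = 132
  D = 70 + 16 = 86
  C = 21 + 132 − 5·86 = -277
  Z = 185 − 5·86 − 5·(-277) = 1140

1140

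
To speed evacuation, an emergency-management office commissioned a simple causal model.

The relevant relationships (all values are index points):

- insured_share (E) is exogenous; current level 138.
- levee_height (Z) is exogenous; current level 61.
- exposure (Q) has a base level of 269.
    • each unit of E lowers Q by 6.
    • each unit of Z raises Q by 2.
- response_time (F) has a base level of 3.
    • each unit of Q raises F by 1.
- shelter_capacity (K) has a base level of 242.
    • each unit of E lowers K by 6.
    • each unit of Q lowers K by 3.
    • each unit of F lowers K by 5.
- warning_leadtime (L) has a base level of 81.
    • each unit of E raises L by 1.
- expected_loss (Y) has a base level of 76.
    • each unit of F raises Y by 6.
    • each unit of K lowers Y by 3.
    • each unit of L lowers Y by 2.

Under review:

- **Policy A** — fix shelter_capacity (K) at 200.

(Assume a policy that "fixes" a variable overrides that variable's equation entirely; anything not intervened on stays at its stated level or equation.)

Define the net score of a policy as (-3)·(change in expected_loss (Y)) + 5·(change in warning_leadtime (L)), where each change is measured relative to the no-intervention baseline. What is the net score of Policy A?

Baseline:
  E = 138
  Z = 61
  Q = 269 − 6·138 + 2·61 = -437
  F = 3 + (-437) = -434
  K = 242 − 6·138 − 3·(-437) − 5·(-434) = 2895
  L = 81 + 138 = 219
  Y = 76 + 6·(-434) − 3·2895 − 2·219 = -11651
Policy A (K := 200):
  E = 138
  Z = 61
  Q = 269 − 6·138 + 2·61 = -437
  F = 3 + (-437) = -434
  K = 200
  L = 81 + 138 = 219
  Y = 76 + 6·(-434) − 3·200 − 2·219 = -3566
ΔY = -3566 − (-11651) = 8085; ΔL = 219 − 219 = 0
Score = (-3)·8085 + 5·0 = -24255

-24255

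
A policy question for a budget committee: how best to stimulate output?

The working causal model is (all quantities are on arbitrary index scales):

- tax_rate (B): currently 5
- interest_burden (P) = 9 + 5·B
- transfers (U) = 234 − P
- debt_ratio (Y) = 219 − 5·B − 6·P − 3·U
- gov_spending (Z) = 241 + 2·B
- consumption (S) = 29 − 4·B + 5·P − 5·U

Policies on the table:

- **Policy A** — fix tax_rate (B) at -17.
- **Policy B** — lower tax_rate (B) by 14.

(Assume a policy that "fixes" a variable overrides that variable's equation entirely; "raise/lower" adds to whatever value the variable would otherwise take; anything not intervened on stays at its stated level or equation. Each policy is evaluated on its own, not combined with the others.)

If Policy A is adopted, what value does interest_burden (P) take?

-76

Policy A (B := -17):
  B = -17
  P = 9 + 5·(-17) = -76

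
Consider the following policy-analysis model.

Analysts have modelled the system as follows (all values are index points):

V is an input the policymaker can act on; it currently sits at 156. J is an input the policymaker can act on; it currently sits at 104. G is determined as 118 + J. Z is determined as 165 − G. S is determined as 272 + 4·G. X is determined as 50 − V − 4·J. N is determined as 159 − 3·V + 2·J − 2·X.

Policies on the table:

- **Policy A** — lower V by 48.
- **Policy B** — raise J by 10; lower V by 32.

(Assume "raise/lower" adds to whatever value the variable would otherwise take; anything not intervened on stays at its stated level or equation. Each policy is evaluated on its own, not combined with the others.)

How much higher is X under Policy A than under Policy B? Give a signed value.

Policy A (V − 48):
  V = 156 − 48 = 108
  J = 104
  X = 50 − 108 − 4·104 = -474
Policy B (J + 10, V − 32):
  V = 156 − 32 = 124
  J = 104 + 10 = 114
  X = 50 − 124 − 4·114 = -530
X: -474 − (-530) = 56

56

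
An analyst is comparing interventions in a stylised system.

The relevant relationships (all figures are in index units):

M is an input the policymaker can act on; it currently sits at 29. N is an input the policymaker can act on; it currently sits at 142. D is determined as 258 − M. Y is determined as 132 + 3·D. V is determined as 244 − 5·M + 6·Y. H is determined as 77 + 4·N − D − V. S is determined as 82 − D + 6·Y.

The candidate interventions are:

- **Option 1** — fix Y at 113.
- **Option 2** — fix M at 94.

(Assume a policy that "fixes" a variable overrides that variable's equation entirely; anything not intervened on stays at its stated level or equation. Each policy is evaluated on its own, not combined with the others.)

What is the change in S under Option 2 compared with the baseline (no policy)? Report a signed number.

Baseline:
  M = 29
  D = 258 − 29 = 229
  Y = 132 + 3·229 = 819
  S = 82 − 229 + 6·819 = 4767
Option 2 (M := 94):
  M = 94
  D = 258 − 94 = 164
  Y = 132 + 3·164 = 624
  S = 82 − 164 + 6·624 = 3662
Change in S: 3662 − 4767 = -1105

-1105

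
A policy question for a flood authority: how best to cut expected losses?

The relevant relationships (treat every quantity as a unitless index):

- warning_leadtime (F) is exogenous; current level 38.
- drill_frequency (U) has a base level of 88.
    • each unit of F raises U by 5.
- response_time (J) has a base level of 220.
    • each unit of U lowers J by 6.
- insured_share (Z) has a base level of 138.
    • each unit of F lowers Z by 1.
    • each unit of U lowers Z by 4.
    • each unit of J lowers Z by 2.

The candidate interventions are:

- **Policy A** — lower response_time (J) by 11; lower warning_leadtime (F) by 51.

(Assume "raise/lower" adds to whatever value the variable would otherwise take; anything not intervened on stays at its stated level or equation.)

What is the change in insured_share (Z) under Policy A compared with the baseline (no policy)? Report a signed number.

-1967

Baseline:
  F = 38
  U = 88 + 5·38 = 278
  J = 220 − 6·278 = -1448
  Z = 138 − 38 − 4·278 − 2·(-1448) = 1884
Policy A (J − 11, F − 51):
  F = 38 − 51 = -13
  U = 88 + 5·(-13) = 23
  J = 220 − 6·23 (−11 from intervention) = 71
  Z = 138 − (-13) − 4·23 − 2·71 = -83
Change in Z: -83 − 1884 = -1967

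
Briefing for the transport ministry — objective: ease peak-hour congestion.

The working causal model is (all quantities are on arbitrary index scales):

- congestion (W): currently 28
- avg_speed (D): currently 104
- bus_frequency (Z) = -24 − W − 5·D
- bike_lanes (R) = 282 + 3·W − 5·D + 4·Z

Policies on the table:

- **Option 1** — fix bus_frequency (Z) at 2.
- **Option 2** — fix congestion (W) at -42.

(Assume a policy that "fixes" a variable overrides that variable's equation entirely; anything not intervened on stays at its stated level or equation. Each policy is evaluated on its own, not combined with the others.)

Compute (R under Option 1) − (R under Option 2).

Option 1 (Z := 2):
  W = 28
  D = 104
  Z = 2
  R = 282 + 3·28 − 5·104 + 4·2 = -146
Option 2 (W := -42):
  W = -42
  D = 104
  Z = -24 − (-42) − 5·104 = -502
  R = 282 + 3·(-42) − 5·104 + 4·(-502) = -2372
R: -146 − (-2372) = 2226

2226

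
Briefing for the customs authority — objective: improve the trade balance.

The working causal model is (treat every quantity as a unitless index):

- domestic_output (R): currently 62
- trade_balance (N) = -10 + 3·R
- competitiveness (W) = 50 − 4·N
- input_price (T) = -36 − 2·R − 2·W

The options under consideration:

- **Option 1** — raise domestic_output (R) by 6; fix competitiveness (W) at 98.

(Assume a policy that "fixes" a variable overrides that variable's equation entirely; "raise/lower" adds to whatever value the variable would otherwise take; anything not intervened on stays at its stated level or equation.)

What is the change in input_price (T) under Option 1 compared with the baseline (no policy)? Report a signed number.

-1516

Baseline:
  R = 62
  N = -10 + 3·62 = 176
  W = 50 − 4·176 = -654
  T = -36 − 2·62 − 2·(-654) = 1148
Option 1 (R + 6, W := 98):
  R = 62 + 6 = 68
  N = -10 + 3·68 = 194
  W = 98
  T = -36 − 2·68 − 2·98 = -368
Change in T: -368 − 1148 = -1516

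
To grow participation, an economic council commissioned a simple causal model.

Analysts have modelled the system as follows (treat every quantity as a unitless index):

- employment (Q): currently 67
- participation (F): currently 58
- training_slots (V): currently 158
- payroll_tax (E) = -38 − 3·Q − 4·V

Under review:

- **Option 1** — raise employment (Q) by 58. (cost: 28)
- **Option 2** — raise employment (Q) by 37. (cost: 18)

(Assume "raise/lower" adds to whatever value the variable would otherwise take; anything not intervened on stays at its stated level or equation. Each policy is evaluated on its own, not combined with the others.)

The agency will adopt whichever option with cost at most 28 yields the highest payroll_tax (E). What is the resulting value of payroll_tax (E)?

Option 1 (Q + 58):
  Q = 67 + 58 = 125
  V = 158
  E = -38 − 3·125 − 4·158 = -1045
Option 2 (Q + 37):
  Q = 67 + 37 = 104
  V = 158
  E = -38 − 3·104 − 4·158 = -982
Comparing — Option 1: E=-1045, Option 2: E=-982. Highest is -982 (Option 2).

-982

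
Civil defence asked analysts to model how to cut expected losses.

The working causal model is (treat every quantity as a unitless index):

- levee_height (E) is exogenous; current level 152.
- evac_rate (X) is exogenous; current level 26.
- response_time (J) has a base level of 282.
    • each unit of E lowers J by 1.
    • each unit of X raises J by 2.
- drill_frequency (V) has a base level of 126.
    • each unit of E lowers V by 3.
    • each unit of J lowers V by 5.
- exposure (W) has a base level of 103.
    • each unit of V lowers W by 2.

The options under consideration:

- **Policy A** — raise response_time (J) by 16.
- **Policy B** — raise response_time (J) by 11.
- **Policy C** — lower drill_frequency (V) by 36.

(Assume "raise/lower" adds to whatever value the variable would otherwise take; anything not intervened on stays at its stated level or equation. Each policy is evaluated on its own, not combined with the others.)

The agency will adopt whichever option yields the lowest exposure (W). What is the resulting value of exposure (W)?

Policy A (J + 16):
  E = 152
  X = 26
  J = 282 − 152 + 2·26 (+16 from intervention) = 198
  V = 126 − 3·152 − 5·198 = -1320
  W = 103 − 2·(-1320) = 2743
Policy B (J + 11):
  E = 152
  X = 26
  J = 282 − 152 + 2·26 (+11 from intervention) = 193
  V = 126 − 3·152 − 5·193 = -1295
  W = 103 − 2·(-1295) = 2693
Policy C (V − 36):
  E = 152
  X = 26
  J = 282 − 152 + 2·26 = 182
  V = 126 − 3·152 − 5·182 (−36 from intervention) = -1276
  W = 103 − 2·(-1276) = 2655
Comparing — Policy A: W=2743, Policy B: W=2693, Policy C: W=2655. Lowest is 2655 (Policy C).

2655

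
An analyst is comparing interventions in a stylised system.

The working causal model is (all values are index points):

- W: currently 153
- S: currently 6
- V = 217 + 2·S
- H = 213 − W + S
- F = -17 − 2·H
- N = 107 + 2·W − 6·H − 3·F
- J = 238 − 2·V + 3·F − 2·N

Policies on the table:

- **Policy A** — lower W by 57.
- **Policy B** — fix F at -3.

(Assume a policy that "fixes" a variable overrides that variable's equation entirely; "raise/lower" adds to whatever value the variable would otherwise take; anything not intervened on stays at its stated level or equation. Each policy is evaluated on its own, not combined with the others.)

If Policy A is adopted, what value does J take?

-1709

Policy A (W − 57):
  W = 153 − 57 = 96
  S = 6
  V = 217 + 2·6 = 229
  H = 213 − 96 + 6 = 123
  F = -17 − 2·123 = -263
  N = 107 + 2·96 − 6·123 − 3·(-263) = 350
  J = 238 − 2·229 + 3·(-263) − 2·350 = -1709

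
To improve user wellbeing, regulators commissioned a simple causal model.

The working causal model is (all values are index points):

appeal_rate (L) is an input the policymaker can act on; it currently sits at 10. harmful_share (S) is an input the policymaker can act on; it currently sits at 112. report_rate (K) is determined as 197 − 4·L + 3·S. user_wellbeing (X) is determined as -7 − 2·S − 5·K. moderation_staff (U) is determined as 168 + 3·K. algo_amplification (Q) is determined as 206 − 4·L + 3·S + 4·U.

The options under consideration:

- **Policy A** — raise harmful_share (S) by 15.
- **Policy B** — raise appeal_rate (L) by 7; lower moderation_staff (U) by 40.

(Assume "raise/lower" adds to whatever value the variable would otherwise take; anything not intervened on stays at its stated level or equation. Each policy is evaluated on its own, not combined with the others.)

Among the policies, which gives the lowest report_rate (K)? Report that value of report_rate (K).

Policy A (S + 15):
  L = 10
  S = 112 + 15 = 127
  K = 197 − 4·10 + 3·127 = 538
Policy B (L + 7, U − 40):
  L = 10 + 7 = 17
  S = 112
  K = 197 − 4·17 + 3·112 = 465
Comparing — Policy A: K=538, Policy B: K=465. Lowest is 465 (Policy B).

465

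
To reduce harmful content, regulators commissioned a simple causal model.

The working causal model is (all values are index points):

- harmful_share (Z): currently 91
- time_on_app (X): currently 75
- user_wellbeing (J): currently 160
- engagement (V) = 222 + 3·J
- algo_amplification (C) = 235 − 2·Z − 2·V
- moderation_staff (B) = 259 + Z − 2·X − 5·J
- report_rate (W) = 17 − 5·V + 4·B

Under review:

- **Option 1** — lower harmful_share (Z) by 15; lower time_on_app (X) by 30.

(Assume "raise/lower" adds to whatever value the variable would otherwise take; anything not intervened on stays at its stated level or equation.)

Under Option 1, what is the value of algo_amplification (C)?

Option 1 (Z − 15, X − 30):
  Z = 91 − 15 = 76
  J = 160
  V = 222 + 3·160 = 702
  C = 235 − 2·76 − 2·702 = -1321

-1321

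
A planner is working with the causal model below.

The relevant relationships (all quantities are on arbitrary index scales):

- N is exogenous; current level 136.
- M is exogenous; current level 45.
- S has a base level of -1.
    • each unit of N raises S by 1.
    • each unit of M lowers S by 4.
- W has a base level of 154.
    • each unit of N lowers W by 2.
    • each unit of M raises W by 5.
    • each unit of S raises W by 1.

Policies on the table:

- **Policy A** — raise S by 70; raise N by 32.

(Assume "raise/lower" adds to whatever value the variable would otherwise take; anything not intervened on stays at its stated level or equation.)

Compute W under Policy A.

Policy A (S + 70, N + 32):
  N = 136 + 32 = 168
  M = 45
  S = -1 + 168 − 4·45 (+70 from intervention) = 57
  W = 154 − 2·168 + 5·45 + 57 = 100

100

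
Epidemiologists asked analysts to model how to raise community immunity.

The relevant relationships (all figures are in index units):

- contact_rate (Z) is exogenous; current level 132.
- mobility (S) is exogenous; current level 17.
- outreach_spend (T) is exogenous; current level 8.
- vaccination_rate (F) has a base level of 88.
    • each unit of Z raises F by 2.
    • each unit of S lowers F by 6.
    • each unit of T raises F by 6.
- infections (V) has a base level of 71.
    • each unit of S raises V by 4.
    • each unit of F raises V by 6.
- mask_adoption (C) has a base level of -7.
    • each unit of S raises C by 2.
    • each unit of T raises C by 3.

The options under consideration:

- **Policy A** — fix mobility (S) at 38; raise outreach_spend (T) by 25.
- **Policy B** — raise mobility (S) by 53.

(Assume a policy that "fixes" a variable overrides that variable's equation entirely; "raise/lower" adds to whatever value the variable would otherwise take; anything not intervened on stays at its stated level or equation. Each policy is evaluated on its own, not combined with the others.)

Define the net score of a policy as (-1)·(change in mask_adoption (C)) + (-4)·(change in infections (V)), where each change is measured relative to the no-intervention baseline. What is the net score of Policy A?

Baseline:
  Z = 132
  S = 17
  T = 8
  F = 88 + 2·132 − 6·17 + 6·8 = 298
  V = 71 + 4·17 + 6·298 = 1927
  C = -7 + 2·17 + 3·8 = 51
Policy A (S := 38, T + 25):
  Z = 132
  S = 38
  T = 8 + 25 = 33
  F = 88 + 2·132 − 6·38 + 6·33 = 322
  V = 71 + 4·38 + 6·322 = 2155
  C = -7 + 2·38 + 3·33 = 168
ΔC = 168 − 51 = 117; ΔV = 2155 − 1927 = 228
Score = (-1)·117 + (-4)·228 = -1029

-1029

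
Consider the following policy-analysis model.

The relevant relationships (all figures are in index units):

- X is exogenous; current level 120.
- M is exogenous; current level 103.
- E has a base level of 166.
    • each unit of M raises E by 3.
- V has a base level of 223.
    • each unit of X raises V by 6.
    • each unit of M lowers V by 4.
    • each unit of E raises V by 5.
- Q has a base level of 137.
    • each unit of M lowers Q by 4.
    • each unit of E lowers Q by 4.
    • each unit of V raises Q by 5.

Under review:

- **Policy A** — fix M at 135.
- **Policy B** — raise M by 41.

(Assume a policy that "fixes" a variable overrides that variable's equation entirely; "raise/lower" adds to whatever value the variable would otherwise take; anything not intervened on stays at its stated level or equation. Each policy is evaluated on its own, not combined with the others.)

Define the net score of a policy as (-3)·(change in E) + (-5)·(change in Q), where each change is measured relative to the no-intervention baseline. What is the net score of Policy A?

-6528

Baseline:
  X = 120
  M = 103
  E = 166 + 3·103 = 475
  V = 223 + 6·120 − 4·103 + 5·475 = 2906
  Q = 137 − 4·103 − 4·475 + 5·2906 = 12355
Policy A (M := 135):
  X = 120
  M = 135
  E = 166 + 3·135 = 571
  V = 223 + 6·120 − 4·135 + 5·571 = 3258
  Q = 137 − 4·135 − 4·571 + 5·3258 = 13603
ΔE = 571 − 475 = 96; ΔQ = 13603 − 12355 = 1248
Score = (-3)·96 + (-5)·1248 = -6528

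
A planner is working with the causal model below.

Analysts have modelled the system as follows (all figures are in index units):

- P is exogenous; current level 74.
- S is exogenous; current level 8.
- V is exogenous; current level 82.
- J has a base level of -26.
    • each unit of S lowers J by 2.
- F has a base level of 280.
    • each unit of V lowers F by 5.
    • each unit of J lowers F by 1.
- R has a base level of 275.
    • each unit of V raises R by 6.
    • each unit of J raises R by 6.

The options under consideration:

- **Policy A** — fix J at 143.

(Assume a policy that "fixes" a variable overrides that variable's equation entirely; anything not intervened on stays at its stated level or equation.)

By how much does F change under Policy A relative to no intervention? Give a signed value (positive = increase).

-185

Baseline:
  S = 8
  V = 82
  J = -26 − 2·8 = -42
  F = 280 − 5·82 − (-42) = -88
Policy A (J := 143):
  S = 8
  V = 82
  J = 143
  F = 280 − 5·82 − 143 = -273
Change in F: -273 − (-88) = -185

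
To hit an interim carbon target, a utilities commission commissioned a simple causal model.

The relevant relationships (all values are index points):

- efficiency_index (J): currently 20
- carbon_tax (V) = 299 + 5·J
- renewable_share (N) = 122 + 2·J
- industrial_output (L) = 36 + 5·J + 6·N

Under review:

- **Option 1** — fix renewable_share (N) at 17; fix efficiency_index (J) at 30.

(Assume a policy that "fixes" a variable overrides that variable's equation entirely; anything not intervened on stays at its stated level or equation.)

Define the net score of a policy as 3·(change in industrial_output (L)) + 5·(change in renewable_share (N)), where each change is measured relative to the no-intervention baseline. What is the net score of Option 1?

Baseline:
  J = 20
  N = 122 + 2·20 = 162
  L = 36 + 5·20 + 6·162 = 1108
Option 1 (N := 17, J := 30):
  J = 30
  N = 17
  L = 36 + 5·30 + 6·17 = 288
ΔL = 288 − 1108 = -820; ΔN = 17 − 162 = -145
Score = 3·(-820) + 5·(-145) = -3185

-3185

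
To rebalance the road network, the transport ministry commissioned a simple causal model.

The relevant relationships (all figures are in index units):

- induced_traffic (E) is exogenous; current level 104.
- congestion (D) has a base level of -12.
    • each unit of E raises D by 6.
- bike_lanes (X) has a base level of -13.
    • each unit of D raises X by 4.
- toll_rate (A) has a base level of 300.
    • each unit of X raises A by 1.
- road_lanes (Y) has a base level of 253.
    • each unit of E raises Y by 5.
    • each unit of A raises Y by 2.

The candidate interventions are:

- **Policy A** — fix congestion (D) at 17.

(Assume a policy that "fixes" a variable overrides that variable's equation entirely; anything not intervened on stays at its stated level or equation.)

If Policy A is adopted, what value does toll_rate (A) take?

Policy A (D := 17):
  E = 104
  D = 17
  X = -13 + 4·17 = 55
  A = 300 + 55 = 355

355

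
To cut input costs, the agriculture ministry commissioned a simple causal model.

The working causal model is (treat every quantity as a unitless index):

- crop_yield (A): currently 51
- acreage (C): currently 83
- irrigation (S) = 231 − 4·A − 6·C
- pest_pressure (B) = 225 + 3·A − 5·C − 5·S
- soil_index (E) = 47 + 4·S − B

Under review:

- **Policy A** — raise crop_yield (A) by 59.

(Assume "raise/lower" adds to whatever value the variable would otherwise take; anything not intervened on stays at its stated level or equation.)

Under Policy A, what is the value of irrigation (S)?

Policy A (A + 59):
  A = 51 + 59 = 110
  C = 83
  S = 231 − 4·110 − 6·83 = -707

-707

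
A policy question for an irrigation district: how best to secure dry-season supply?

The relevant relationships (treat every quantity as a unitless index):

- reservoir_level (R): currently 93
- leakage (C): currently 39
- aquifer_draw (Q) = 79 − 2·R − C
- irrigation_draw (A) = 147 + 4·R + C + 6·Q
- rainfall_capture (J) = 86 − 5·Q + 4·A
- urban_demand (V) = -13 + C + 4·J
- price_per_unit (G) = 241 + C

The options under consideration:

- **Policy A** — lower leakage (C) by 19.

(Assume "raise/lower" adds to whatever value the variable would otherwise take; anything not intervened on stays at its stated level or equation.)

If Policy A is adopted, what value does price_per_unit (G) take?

Policy A (C − 19):
  C = 39 − 19 = 20
  G = 241 + 20 = 261

261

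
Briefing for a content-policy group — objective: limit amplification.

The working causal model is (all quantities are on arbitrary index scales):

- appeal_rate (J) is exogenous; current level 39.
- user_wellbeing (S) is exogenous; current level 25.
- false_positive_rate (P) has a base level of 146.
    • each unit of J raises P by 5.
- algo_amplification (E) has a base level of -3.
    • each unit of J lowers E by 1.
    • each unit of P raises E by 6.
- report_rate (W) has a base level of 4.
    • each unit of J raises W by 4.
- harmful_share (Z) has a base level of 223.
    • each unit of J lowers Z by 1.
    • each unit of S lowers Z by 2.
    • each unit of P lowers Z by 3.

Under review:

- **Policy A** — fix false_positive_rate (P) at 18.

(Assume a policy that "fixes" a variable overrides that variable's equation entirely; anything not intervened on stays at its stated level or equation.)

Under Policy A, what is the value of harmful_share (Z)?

80

Policy A (P := 18):
  J = 39
  S = 25
  P = 18
  Z = 223 − 39 − 2·25 − 3·18 = 80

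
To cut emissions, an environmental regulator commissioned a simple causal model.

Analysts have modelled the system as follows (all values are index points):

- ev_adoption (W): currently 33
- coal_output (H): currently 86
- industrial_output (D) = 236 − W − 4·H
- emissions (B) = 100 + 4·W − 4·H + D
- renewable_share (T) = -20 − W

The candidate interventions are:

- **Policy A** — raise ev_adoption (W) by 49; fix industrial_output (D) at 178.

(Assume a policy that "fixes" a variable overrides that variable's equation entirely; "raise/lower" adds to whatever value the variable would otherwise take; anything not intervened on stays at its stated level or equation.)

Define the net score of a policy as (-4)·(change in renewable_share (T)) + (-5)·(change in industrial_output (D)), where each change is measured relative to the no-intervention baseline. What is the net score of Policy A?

Baseline:
  W = 33
  H = 86
  D = 236 − 33 − 4·86 = -141
  T = -20 − 33 = -53
Policy A (W + 49, D := 178):
  W = 33 + 49 = 82
  H = 86
  D = 178
  T = -20 − 82 = -102
ΔT = -102 − (-53) = -49; ΔD = 178 − (-141) = 319
Score = (-4)·(-49) + (-5)·319 = -1399

-1399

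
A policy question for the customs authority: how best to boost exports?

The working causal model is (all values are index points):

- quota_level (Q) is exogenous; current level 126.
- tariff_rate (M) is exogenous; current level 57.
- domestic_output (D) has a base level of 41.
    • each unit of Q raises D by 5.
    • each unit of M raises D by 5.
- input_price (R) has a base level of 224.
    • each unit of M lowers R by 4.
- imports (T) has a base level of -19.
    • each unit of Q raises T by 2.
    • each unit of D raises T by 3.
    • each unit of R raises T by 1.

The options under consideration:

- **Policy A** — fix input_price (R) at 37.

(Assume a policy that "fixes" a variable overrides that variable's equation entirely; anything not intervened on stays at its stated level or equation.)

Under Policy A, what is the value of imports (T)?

Policy A (R := 37):
  Q = 126
  M = 57
  D = 41 + 5·126 + 5·57 = 956
  R = 37
  T = -19 + 2·126 + 3·956 + 37 = 3138

3138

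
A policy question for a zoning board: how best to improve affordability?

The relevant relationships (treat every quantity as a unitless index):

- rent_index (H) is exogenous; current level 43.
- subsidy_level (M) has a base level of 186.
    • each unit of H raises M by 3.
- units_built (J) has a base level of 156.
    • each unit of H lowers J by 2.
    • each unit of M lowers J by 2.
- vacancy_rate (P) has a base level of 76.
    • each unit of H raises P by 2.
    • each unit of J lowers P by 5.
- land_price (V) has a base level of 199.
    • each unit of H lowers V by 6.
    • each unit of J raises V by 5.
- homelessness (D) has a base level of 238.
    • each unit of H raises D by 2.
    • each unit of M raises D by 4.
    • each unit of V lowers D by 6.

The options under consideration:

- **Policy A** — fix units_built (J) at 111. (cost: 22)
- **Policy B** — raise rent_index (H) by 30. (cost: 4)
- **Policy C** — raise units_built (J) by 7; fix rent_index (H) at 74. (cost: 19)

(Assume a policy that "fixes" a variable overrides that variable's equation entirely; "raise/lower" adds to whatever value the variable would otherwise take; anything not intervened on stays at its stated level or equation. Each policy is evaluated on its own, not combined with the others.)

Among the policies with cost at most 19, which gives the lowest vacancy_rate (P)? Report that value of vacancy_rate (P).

4222

Policy B (H + 30):
  H = 43 + 30 = 73
  M = 186 + 3·73 = 405
  J = 156 − 2·73 − 2·405 = -800
  P = 76 + 2·73 − 5·(-800) = 4222
Policy C (J + 7, H := 74):
  H = 74
  M = 186 + 3·74 = 408
  J = 156 − 2·74 − 2·408 (+7 from intervention) = -801
  P = 76 + 2·74 − 5·(-801) = 4229
Comparing — Policy B: P=4222, Policy C: P=4229. Lowest is 4222 (Policy B).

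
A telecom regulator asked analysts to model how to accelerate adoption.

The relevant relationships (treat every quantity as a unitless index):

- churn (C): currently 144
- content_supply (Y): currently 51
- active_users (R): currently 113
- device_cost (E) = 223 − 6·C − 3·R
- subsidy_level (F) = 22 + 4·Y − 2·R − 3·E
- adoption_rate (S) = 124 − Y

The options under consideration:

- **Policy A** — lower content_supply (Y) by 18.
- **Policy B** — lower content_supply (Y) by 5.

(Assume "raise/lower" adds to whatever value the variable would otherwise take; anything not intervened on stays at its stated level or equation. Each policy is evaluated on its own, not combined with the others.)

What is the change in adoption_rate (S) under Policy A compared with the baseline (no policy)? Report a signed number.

Baseline:
  Y = 51
  S = 124 − 51 = 73
Policy A (Y − 18):
  Y = 51 − 18 = 33
  S = 124 − 33 = 91
Change in S: 91 − 73 = 18

18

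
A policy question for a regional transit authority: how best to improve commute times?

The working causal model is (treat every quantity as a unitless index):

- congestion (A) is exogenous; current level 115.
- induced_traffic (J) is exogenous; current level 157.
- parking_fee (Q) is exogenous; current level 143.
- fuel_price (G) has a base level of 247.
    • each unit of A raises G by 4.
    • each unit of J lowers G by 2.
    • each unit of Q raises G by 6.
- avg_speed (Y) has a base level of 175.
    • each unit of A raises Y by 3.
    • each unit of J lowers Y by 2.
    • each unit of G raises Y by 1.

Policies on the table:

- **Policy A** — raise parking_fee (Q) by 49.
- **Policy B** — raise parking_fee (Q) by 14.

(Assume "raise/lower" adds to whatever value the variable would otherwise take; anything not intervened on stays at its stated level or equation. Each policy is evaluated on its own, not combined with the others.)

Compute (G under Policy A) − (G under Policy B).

210

Policy A (Q + 49):
  A = 115
  J = 157
  Q = 143 + 49 = 192
  G = 247 + 4·115 − 2·157 + 6·192 = 1545
Policy B (Q + 14):
  A = 115
  J = 157
  Q = 143 + 14 = 157
  G = 247 + 4·115 − 2·157 + 6·157 = 1335
G: 1545 − 1335 = 210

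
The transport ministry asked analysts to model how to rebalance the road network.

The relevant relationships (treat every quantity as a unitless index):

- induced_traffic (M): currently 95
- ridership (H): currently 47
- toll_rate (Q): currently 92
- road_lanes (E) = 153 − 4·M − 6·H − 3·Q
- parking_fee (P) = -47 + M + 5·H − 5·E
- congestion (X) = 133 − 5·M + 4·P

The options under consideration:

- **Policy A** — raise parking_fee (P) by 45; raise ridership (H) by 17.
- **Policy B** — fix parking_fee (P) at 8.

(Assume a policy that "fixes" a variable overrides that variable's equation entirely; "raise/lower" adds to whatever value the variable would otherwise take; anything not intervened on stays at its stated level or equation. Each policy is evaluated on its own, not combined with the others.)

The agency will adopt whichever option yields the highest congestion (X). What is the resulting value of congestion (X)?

Policy A (P + 45, H + 17):
  M = 95
  H = 47 + 17 = 64
  Q = 92
  E = 153 − 4·95 − 6·64 − 3·92 = -887
  P = -47 + 95 + 5·64 − 5·(-887) (+45 from intervention) = 4848
  X = 133 − 5·95 + 4·4848 = 19050
Policy B (P := 8):
  M = 95
  H = 47
  Q = 92
  E = 153 − 4·95 − 6·47 − 3·92 = -785
  P = 8
  X = 133 − 5·95 + 4·8 = -310
Comparing — Policy A: X=19050, Policy B: X=-310. Highest is 19050 (Policy A).

19050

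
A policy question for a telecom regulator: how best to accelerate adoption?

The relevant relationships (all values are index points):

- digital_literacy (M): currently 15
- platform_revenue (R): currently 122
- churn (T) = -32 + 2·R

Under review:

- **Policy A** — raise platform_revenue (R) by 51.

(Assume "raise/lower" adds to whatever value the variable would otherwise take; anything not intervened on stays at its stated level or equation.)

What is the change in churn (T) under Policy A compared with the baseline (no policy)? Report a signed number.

Baseline:
  R = 122
  T = -32 + 2·122 = 212
Policy A (R + 51):
  R = 122 + 51 = 173
  T = -32 + 2·173 = 314
Change in T: 314 − 212 = 102

102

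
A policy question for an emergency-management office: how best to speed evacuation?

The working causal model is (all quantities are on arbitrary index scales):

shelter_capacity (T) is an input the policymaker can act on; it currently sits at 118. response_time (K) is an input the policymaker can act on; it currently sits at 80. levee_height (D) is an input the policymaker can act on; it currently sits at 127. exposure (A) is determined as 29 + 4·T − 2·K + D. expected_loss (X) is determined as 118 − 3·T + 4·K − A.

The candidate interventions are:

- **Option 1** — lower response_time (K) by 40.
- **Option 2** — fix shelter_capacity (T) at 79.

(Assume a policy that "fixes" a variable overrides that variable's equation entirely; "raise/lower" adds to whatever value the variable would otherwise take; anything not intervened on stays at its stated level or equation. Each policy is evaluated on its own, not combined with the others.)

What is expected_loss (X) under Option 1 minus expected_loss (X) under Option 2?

-513

Option 1 (K − 40):
  T = 118
  K = 80 − 40 = 40
  D = 127
  A = 29 + 4·118 − 2·40 + 127 = 548
  X = 118 − 3·118 + 4·40 − 548 = -624
Option 2 (T := 79):
  T = 79
  K = 80
  D = 127
  A = 29 + 4·79 − 2·80 + 127 = 312
  X = 118 − 3·79 + 4·80 − 312 = -111
X: -624 − (-111) = -513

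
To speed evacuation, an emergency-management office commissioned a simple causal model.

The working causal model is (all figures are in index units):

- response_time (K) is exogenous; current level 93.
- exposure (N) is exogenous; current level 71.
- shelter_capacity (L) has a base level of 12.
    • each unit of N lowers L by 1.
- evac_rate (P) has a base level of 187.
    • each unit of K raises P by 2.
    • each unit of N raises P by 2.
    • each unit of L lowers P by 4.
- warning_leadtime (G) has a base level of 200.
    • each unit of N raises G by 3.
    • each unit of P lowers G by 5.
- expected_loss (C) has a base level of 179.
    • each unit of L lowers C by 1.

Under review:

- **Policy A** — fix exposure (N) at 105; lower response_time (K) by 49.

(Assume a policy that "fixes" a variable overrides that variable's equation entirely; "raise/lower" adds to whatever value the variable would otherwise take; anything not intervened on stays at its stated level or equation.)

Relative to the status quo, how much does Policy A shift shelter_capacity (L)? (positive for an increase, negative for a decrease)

-34

Baseline:
  N = 71
  L = 12 − 71 = -59
Policy A (N := 105, K − 49):
  N = 105
  L = 12 − 105 = -93
Change in L: -93 − (-59) = -34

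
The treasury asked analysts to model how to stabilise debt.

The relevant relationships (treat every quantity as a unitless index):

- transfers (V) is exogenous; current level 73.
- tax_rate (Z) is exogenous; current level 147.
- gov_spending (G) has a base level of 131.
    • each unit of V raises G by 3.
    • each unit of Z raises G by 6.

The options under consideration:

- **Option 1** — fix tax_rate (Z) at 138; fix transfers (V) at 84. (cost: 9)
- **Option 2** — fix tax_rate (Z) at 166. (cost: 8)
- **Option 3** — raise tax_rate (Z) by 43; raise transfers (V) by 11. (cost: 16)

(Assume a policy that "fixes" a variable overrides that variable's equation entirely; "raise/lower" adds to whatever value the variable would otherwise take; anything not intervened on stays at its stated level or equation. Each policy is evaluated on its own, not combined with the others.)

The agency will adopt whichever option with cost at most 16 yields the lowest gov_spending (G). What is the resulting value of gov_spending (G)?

Option 1 (Z := 138, V := 84):
  V = 84
  Z = 138
  G = 131 + 3·84 + 6·138 = 1211
Option 2 (Z := 166):
  V = 73
  Z = 166
  G = 131 + 3·73 + 6·166 = 1346
Option 3 (Z + 43, V + 11):
  V = 73 + 11 = 84
  Z = 147 + 43 = 190
  G = 131 + 3·84 + 6·190 = 1523
Comparing — Option 1: G=1211, Option 2: G=1346, Option 3: G=1523. Lowest is 1211 (Option 1).

1211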